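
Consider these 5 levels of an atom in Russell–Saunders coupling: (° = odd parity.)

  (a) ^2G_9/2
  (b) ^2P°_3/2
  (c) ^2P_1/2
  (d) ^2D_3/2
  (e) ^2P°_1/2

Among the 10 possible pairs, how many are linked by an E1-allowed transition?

4

(a)–(b): forbidden (ΔL, ΔJ).
(a)–(c): forbidden (parity, ΔL, ΔJ).
(a)–(d): forbidden (parity, ΔL, ΔJ).
(a)–(e): forbidden (ΔL, ΔJ).
(b)–(c): allowed.
(b)–(d): allowed.
(b)–(e): forbidden (parity).
(c)–(d): forbidden (parity).
(c)–(e): allowed.
(d)–(e): allowed.
Allowed pairs: 4 of 10.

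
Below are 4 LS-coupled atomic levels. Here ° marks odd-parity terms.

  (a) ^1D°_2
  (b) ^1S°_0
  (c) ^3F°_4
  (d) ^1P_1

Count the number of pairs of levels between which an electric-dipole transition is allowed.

(a)–(b): forbidden (parity, ΔL, ΔJ).
(a)–(c): forbidden (parity, ΔS, ΔJ).
(a)–(d): allowed.
(b)–(c): forbidden (parity, ΔS, ΔL, ΔJ).
(b)–(d): allowed.
(c)–(d): forbidden (ΔS, ΔL, ΔJ).
Allowed pairs: 2 of 6.

2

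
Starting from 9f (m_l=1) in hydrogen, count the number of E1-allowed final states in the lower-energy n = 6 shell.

6

E1 requires Δl = ±1, so l_f ∈ {2, 4}; with 0 ≤ l_f ≤ n_f−1 = 5, the allowed l_f values are {2, 4}.
For l_f = 2: m_f ∈ {m_i−1, m_i, m_i+1} ∩ [−2, 2] = {0, 1, 2} → 3 states.
For l_f = 4: m_f ∈ {m_i−1, m_i, m_i+1} ∩ [−4, 4] = {0, 1, 2} → 3 states.
Total: 6.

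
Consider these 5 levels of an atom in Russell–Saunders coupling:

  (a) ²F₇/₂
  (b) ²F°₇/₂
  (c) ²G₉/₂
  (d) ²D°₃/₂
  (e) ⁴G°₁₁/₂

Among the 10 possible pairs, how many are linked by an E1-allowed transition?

2

(a)–(b): allowed.
(a)–(c): forbidden (parity).
(a)–(d): forbidden (ΔJ).
(a)–(e): forbidden (ΔS, ΔJ).
(b)–(c): allowed.
(b)–(d): forbidden (parity, ΔJ).
(b)–(e): forbidden (parity, ΔS, ΔJ).
(c)–(d): forbidden (ΔL, ΔJ).
(c)–(e): forbidden (ΔS).
(d)–(e): forbidden (parity, ΔS, ΔL, ΔJ).
Allowed pairs: 2 of 10.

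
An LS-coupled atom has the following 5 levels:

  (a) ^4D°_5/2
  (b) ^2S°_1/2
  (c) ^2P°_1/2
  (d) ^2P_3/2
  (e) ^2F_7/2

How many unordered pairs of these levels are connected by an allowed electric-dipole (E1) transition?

2

(a)–(b): forbidden (parity, ΔS, ΔL, ΔJ).
(a)–(c): forbidden (parity, ΔS, ΔJ).
(a)–(d): forbidden (ΔS).
(a)–(e): forbidden (ΔS).
(b)–(c): forbidden (parity).
(b)–(d): allowed.
(b)–(e): forbidden (ΔL, ΔJ).
(c)–(d): allowed.
(c)–(e): forbidden (ΔL, ΔJ).
(d)–(e): forbidden (parity, ΔL, ΔJ).
Allowed pairs: 2 of 10.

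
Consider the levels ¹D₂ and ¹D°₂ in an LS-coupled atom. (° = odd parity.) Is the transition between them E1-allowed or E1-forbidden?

allowed

Parity must change: even → odd — ok.
ΔS = 0: S: 0 → 0 — ok.
ΔL = 0, ±1 (not L=0↔0): L: 2 → 2, ΔL = +0 — ok.
ΔJ = 0, ±1 (not J=0↔0): J: 2 → 2, ΔJ = +0 — ok.
All four E1 rules are satisfied.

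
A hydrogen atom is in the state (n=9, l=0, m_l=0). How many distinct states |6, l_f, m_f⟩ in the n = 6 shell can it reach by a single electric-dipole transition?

3

E1 requires Δl = ±1, so l_f ∈ {-1, 1}; with 0 ≤ l_f ≤ n_f−1 = 5, the allowed l_f values are {1}.
For l_f = 1: m_f ∈ {m_i−1, m_i, m_i+1} ∩ [−1, 1] = {-1, 0, 1} → 3 states.
Total: 3.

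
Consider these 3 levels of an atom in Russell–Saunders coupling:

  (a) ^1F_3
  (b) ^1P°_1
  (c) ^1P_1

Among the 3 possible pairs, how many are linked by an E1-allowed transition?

1

(a)–(b): forbidden (ΔL, ΔJ).
(a)–(c): forbidden (parity, ΔL, ΔJ).
(b)–(c): allowed.
Allowed pairs: 1 of 3.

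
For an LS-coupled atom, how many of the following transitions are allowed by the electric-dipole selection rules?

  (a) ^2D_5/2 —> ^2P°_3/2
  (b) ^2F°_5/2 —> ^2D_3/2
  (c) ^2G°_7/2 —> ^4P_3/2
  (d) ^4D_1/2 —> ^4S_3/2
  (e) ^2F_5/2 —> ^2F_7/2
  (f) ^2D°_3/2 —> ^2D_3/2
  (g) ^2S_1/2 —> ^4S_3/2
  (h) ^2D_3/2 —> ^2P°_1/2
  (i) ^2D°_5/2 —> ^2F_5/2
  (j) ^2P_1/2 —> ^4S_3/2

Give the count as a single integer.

(a) allowed
(b) allowed
(c) forbidden (ΔS, ΔL, ΔJ fail)
(d) forbidden (parity, ΔL fail)
(e) forbidden (parity fails)
(f) allowed
(g) forbidden (parity, ΔS, ΔL fail)
(h) allowed
(i) allowed
(j) forbidden (parity, ΔS fail)
Total allowed: 5 of 10.

5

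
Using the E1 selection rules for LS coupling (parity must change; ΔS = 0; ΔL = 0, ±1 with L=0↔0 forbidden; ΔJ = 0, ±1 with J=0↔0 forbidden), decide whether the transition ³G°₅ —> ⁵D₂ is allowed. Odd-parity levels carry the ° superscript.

ΔS = 0: S: 1 → 2 — fails.
ΔL = 0, ±1 (not L=0↔0): L: 4 → 2, ΔL = -2 — fails.
ΔJ = 0, ±1 (not J=0↔0): J: 5 → 2, ΔJ = -3 — fails.
Parity must change: odd → even — passes.
Rule(s) violated: ΔS, ΔL, ΔJ.

forbidden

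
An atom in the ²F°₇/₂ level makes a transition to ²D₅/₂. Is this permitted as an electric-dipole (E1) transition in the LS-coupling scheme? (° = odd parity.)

allowed

Parity must change: odd → even — ✓.
ΔS = 0: S: 1/2 → 1/2 — ✓.
ΔL = 0, ±1 (not L=0↔0): L: 3 → 2, ΔL = -1 — ✓.
ΔJ = 0, ±1 (not J=0↔0): J: 7/2 → 5/2, ΔJ = -1 — ✓.
All four E1 rules are satisfied.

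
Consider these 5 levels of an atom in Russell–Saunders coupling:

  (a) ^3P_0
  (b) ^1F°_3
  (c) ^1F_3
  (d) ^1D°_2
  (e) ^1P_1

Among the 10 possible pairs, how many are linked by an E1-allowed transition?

(a)–(b): forbidden (ΔS, ΔL, ΔJ).
(a)–(c): forbidden (parity, ΔS, ΔL, ΔJ).
(a)–(d): forbidden (ΔS, ΔJ).
(a)–(e): forbidden (parity, ΔS).
(b)–(c): allowed.
(b)–(d): forbidden (parity).
(b)–(e): forbidden (ΔL, ΔJ).
(c)–(d): allowed.
(c)–(e): forbidden (parity, ΔL, ΔJ).
(d)–(e): allowed.
Allowed pairs: 3 of 10.

3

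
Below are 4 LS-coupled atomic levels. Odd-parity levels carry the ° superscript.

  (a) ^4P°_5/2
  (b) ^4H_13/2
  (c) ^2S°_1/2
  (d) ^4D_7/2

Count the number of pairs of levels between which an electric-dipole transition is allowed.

1

(a)–(b): forbidden (ΔL, ΔJ).
(a)–(c): forbidden (parity, ΔS, ΔJ).
(a)–(d): allowed.
(b)–(c): forbidden (ΔS, ΔL, ΔJ).
(b)–(d): forbidden (parity, ΔL, ΔJ).
(c)–(d): forbidden (ΔS, ΔL, ΔJ).
Allowed pairs: 1 of 6.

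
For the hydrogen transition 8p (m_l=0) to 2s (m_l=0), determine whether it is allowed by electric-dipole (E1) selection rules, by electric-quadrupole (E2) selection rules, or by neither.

E1

Δl = 0 − 1 = -1; l_i + l_f = 1.
Δm_l = +0.
E1 (Δl = ±1, |Δm_l| ≤ 1): satisfied.
E2 (Δl = 0,±2, l_i+l_f ≥ 2, |Δm_l| ≤ 2): not satisfied.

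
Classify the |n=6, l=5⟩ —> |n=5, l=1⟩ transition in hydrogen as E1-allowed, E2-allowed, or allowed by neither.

Δl = 1 − 5 = -4; l_i + l_f = 6.
E1 (Δl = ±1): not satisfied.
E2 (Δl = 0,±2, l_i+l_f ≥ 2): not satisfied.

neither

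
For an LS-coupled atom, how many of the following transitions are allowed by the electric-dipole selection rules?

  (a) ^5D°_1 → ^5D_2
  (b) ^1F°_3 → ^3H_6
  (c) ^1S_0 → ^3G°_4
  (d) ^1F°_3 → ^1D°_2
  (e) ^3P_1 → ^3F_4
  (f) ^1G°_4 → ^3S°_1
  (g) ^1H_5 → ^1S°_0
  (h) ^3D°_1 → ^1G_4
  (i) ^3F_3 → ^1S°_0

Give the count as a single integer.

1

(a) allowed
(b) forbidden (ΔS, ΔL, ΔJ fail)
(c) forbidden (ΔS, ΔL, ΔJ fail)
(d) forbidden (parity fails)
(e) forbidden (parity, ΔL, ΔJ fail)
(f) forbidden (parity, ΔS, ΔL, ΔJ fail)
(g) forbidden (ΔL, ΔJ fail)
(h) forbidden (ΔS, ΔL, ΔJ fail)
(i) forbidden (ΔS, ΔL, ΔJ fail)
Total allowed: 1 of 9.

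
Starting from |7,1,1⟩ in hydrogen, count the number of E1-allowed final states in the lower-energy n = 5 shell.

E1 requires Δl = ±1, so l_f ∈ {0, 2}; with 0 ≤ l_f ≤ n_f−1 = 4, the allowed l_f values are {0, 2}.
For l_f = 0: m_f ∈ {m_i−1, m_i, m_i+1} ∩ [−0, 0] = {0} → 1 state.
For l_f = 2: m_f ∈ {m_i−1, m_i, m_i+1} ∩ [−2, 2] = {0, 1, 2} → 3 states.
Total: 4.

4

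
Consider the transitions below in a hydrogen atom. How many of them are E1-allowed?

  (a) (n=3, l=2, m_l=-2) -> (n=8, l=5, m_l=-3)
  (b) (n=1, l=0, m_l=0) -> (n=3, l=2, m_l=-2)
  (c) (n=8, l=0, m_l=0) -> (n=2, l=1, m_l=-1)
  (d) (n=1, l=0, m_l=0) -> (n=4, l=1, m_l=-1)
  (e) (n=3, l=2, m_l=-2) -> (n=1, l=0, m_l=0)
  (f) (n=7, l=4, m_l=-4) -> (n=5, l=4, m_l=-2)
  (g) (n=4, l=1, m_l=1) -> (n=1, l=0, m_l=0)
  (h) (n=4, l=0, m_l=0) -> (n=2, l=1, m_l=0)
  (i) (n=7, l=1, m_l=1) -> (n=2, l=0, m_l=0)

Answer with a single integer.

5

(a) forbidden — Δl = +3 (E1 requires Δl = ±1)
(b) forbidden — Δl = +2 (E1 requires Δl = ±1); Δm_l = -2 (E1 requires Δm_l = 0, ±1)
(c) allowed
(d) allowed
(e) forbidden — Δl = -2 (E1 requires Δl = ±1); Δm_l = +2 (E1 requires Δm_l = 0, ±1)
(f) forbidden — Δl = +0 (E1 requires Δl = ±1); Δm_l = +2 (E1 requires Δm_l = 0, ±1)
(g) allowed
(h) allowed
(i) allowed
Total allowed: 5 of 9.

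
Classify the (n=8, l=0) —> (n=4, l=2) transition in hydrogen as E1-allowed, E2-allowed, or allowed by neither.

E2

Δl = 2 − 0 = +2; l_i + l_f = 2.
E1 (Δl = ±1): not satisfied.
E2 (Δl = 0,±2, l_i+l_f ≥ 2): satisfied.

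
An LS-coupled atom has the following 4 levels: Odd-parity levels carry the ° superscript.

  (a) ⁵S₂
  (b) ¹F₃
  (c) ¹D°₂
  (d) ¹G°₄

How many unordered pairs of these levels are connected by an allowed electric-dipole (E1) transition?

2

(a)–(b): forbidden (parity, ΔS, ΔL).
(a)–(c): forbidden (ΔS, ΔL).
(a)–(d): forbidden (ΔS, ΔL, ΔJ).
(b)–(c): allowed.
(b)–(d): allowed.
(c)–(d): forbidden (parity, ΔL, ΔJ).
Allowed pairs: 2 of 6.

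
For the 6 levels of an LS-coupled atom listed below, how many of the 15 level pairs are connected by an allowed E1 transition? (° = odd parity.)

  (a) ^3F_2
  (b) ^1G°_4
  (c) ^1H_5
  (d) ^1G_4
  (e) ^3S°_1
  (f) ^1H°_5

4

(a)–(b): forbidden (ΔS, ΔJ).
(a)–(c): forbidden (parity, ΔS, ΔL, ΔJ).
(a)–(d): forbidden (parity, ΔS, ΔJ).
(a)–(e): forbidden (ΔL).
(a)–(f): forbidden (ΔS, ΔL, ΔJ).
(b)–(c): allowed.
(b)–(d): allowed.
(b)–(e): forbidden (parity, ΔS, ΔL, ΔJ).
(b)–(f): forbidden (parity).
(c)–(d): forbidden (parity).
(c)–(e): forbidden (ΔS, ΔL, ΔJ).
(c)–(f): allowed.
(d)–(e): forbidden (ΔS, ΔL, ΔJ).
(d)–(f): allowed.
(e)–(f): forbidden (parity, ΔS, ΔL, ΔJ).
Allowed pairs: 4 of 15.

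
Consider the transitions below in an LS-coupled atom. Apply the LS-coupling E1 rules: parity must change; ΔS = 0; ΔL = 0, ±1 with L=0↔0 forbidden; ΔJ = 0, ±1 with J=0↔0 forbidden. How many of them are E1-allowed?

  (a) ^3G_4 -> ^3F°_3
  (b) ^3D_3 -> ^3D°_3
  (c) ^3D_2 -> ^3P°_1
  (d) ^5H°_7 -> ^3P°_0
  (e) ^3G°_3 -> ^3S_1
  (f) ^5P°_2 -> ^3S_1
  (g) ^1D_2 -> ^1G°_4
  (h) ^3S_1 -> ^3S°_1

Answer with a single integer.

3

(a) allowed
(b) allowed
(c) allowed
(d) forbidden (parity, ΔS, ΔL, ΔJ fail)
(e) forbidden (ΔL, ΔJ fail)
(f) forbidden (ΔS fails)
(g) forbidden (ΔL, ΔJ fail)
(h) forbidden (ΔL fails)
Total allowed: 3 of 8.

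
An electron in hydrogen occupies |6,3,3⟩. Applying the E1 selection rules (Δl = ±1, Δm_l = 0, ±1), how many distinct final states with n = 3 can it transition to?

1

E1 requires Δl = ±1, so l_f ∈ {2, 4}; with 0 ≤ l_f ≤ n_f−1 = 2, the allowed l_f values are {2}.
For l_f = 2: m_f ∈ {m_i−1, m_i, m_i+1} ∩ [−2, 2] = {2} → 1 state.
Total: 1.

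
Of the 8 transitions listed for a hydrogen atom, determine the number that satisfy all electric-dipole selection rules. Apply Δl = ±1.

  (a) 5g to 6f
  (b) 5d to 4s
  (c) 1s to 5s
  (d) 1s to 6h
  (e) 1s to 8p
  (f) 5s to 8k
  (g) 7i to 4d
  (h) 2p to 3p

2

(a) allowed
(b) forbidden — Δl = -2 (E1 requires Δl = ±1)
(c) forbidden — Δl = +0 (E1 requires Δl = ±1)
(d) forbidden — Δl = +5 (E1 requires Δl = ±1)
(e) allowed
(f) forbidden — Δl = +7 (E1 requires Δl = ±1)
(g) forbidden — Δl = -4 (E1 requires Δl = ±1)
(h) forbidden — Δl = +0 (E1 requires Δl = ±1)
Total allowed: 2 of 8.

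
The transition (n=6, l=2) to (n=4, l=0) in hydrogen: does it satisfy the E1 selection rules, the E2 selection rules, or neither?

E2

Δl = 0 − 2 = -2; l_i + l_f = 2.
E1 (Δl = ±1): not satisfied.
E2 (Δl = 0,±2, l_i+l_f ≥ 2): satisfied.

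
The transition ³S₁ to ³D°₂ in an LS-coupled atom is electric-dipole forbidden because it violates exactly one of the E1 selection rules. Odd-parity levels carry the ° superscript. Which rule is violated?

Initial level: S=1, L=0, J=1, parity even. Final level: S=1, L=2, J=2, parity odd.
Parity must change: even → odd — satisfied.
ΔS = 0: S: 1 → 1 — satisfied.
ΔL = 0, ±1 (not L=0↔0): L: 0 → 2, ΔL = +2 — violated.
ΔJ = 0, ±1 (not J=0↔0): J: 1 → 2, ΔJ = +1 — satisfied.

the ΔL = 0, ±1 rule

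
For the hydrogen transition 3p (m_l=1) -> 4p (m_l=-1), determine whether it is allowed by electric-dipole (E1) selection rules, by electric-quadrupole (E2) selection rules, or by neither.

Δl = 1 − 1 = +0; l_i + l_f = 2.
Δm_l = -2.
E1 (Δl = ±1, |Δm_l| ≤ 1): not satisfied.
E2 (Δl = 0,±2, l_i+l_f ≥ 2, |Δm_l| ≤ 2): satisfied.

E2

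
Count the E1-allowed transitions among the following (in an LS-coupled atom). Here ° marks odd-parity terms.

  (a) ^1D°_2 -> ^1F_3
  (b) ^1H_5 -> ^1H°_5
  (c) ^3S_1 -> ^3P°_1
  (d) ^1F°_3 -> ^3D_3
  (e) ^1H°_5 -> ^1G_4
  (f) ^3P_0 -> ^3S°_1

(a) allowed
(b) allowed
(c) allowed
(d) forbidden (ΔS fails)
(e) allowed
(f) allowed
Total allowed: 5 of 6.

5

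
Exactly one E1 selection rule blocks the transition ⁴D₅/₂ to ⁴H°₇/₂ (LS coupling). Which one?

Reading off the term symbols: S 3/2→3/2, L 2→5, J 5/2→7/2, parity even→odd.
Parity must change: even → odd — ok.
ΔS = 0: S: 3/2 → 3/2 — ok.
ΔL = 0, ±1 (not L=0↔0): L: 2 → 5, ΔL = +3 — fails.
ΔJ = 0, ±1 (not J=0↔0): J: 5/2 → 7/2, ΔJ = +1 — ok.

the ΔL = 0, ±1 rule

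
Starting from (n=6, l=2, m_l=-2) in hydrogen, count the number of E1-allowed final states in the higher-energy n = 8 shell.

4

E1 requires Δl = ±1, so l_f ∈ {1, 3}; with 0 ≤ l_f ≤ n_f−1 = 7, the allowed l_f values are {1, 3}.
For l_f = 1: m_f ∈ {m_i−1, m_i, m_i+1} ∩ [−1, 1] = {-1} → 1 state.
For l_f = 3: m_f ∈ {m_i−1, m_i, m_i+1} ∩ [−3, 3] = {-3, -2, -1} → 3 states.
Total: 4.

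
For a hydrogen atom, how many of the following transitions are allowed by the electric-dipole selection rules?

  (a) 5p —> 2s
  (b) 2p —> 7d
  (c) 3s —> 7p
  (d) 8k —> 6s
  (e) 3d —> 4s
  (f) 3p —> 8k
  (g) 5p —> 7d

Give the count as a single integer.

4

(a) allowed
(b) allowed
(c) allowed
(d) forbidden — Δl = -7 (E1 requires Δl = ±1)
(e) forbidden — Δl = -2 (E1 requires Δl = ±1)
(f) forbidden — Δl = +6 (E1 requires Δl = ±1)
(g) allowed
Total allowed: 4 of 7.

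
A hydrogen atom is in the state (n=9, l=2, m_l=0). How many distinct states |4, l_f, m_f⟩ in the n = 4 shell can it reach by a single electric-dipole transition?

E1 requires Δl = ±1, so l_f ∈ {1, 3}; with 0 ≤ l_f ≤ n_f−1 = 3, the allowed l_f values are {1, 3}.
For l_f = 1: m_f ∈ {m_i−1, m_i, m_i+1} ∩ [−1, 1] = {-1, 0, 1} → 3 states.
For l_f = 3: m_f ∈ {m_i−1, m_i, m_i+1} ∩ [−3, 3] = {-1, 0, 1} → 3 states.
Total: 6.

6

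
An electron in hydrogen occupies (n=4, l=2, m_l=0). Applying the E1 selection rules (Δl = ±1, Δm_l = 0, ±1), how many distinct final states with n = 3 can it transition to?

E1 requires Δl = ±1, so l_f ∈ {1, 3}; with 0 ≤ l_f ≤ n_f−1 = 2, the allowed l_f values are {1}.
For l_f = 1: m_f ∈ {m_i−1, m_i, m_i+1} ∩ [−1, 1] = {-1, 0, 1} → 3 states.
Total: 3.

3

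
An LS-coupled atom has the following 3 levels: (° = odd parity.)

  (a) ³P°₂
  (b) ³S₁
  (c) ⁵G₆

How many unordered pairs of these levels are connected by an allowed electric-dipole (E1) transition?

(a)–(b): allowed.
(a)–(c): forbidden (ΔS, ΔL, ΔJ).
(b)–(c): forbidden (parity, ΔS, ΔL, ΔJ).
Allowed pairs: 1 of 3.

1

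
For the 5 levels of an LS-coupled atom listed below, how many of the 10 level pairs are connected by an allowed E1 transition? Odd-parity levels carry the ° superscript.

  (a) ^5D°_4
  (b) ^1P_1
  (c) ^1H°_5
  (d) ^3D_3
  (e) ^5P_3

(a)–(b): forbidden (ΔS, ΔJ).
(a)–(c): forbidden (parity, ΔS, ΔL).
(a)–(d): forbidden (ΔS).
(a)–(e): allowed.
(b)–(c): forbidden (ΔL, ΔJ).
(b)–(d): forbidden (parity, ΔS, ΔJ).
(b)–(e): forbidden (parity, ΔS, ΔJ).
(c)–(d): forbidden (ΔS, ΔL, ΔJ).
(c)–(e): forbidden (ΔS, ΔL, ΔJ).
(d)–(e): forbidden (parity, ΔS).
Allowed pairs: 1 of 10.

1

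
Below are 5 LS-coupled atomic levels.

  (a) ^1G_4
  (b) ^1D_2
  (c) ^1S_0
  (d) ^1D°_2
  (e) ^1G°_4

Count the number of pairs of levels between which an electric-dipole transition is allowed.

2

(a)–(b): forbidden (parity, ΔL, ΔJ).
(a)–(c): forbidden (parity, ΔL, ΔJ).
(a)–(d): forbidden (ΔL, ΔJ).
(a)–(e): allowed.
(b)–(c): forbidden (parity, ΔL, ΔJ).
(b)–(d): allowed.
(b)–(e): forbidden (ΔL, ΔJ).
(c)–(d): forbidden (ΔL, ΔJ).
(c)–(e): forbidden (ΔL, ΔJ).
(d)–(e): forbidden (parity, ΔL, ΔJ).
Allowed pairs: 2 of 10.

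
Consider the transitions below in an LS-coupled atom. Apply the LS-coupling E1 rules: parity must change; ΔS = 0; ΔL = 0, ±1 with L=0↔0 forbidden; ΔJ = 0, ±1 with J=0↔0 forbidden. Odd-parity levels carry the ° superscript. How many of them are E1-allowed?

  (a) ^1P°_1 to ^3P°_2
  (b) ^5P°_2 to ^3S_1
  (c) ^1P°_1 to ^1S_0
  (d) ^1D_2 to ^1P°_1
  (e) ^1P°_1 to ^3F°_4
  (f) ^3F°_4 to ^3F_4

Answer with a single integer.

(a) forbidden (parity, ΔS fail)
(b) forbidden (ΔS fails)
(c) allowed
(d) allowed
(e) forbidden (parity, ΔS, ΔL, ΔJ fail)
(f) allowed
Total allowed: 3 of 6.

3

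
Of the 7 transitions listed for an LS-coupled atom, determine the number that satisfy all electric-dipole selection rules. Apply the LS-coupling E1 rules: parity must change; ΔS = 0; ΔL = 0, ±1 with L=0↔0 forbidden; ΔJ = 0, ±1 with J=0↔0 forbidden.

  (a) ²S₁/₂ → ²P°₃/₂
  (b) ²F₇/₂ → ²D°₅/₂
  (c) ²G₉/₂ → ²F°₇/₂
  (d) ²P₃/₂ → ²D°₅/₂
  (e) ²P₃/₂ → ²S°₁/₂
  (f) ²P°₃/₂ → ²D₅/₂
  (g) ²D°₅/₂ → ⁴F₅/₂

6

(a) allowed
(b) allowed
(c) allowed
(d) allowed
(e) allowed
(f) allowed
(g) forbidden (ΔS fails)
Total allowed: 6 of 7.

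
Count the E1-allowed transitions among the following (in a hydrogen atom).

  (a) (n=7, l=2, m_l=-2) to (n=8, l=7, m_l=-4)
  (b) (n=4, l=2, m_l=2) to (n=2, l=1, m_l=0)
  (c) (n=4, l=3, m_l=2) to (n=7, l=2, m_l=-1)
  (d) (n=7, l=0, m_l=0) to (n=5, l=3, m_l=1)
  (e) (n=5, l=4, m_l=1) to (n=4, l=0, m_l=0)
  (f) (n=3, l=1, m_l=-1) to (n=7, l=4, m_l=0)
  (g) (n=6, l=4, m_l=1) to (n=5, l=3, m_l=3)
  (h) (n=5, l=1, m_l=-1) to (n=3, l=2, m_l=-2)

(a) forbidden — Δl = +5 (E1 requires Δl = ±1); Δm_l = -2 (E1 requires Δm_l = 0, ±1)
(b) forbidden — Δm_l = -2 (E1 requires Δm_l = 0, ±1)
(c) forbidden — Δm_l = -3 (E1 requires Δm_l = 0, ±1)
(d) forbidden — Δl = +3 (E1 requires Δl = ±1)
(e) forbidden — Δl = -4 (E1 requires Δl = ±1)
(f) forbidden — Δl = +3 (E1 requires Δl = ±1)
(g) forbidden — Δm_l = +2 (E1 requires Δm_l = 0, ±1)
(h) allowed
Total allowed: 1 of 8.

1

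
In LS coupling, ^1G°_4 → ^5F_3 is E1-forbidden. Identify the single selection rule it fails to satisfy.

the ΔS = 0 rule

Parity must change: odd → even — passes.
ΔS = 0: S: 0 → 2 — fails.
ΔL = 0, ±1 (not L=0↔0): L: 4 → 3, ΔL = -1 — passes.
ΔJ = 0, ±1 (not J=0↔0): J: 4 → 3, ΔJ = -1 — passes.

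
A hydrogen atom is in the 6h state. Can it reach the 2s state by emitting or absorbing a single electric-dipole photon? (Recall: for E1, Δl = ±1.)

Δl = 0 − 5 = -5; the E1 rule Δl = ±1 is fails.
The transition is electric-dipole forbidden.

forbidden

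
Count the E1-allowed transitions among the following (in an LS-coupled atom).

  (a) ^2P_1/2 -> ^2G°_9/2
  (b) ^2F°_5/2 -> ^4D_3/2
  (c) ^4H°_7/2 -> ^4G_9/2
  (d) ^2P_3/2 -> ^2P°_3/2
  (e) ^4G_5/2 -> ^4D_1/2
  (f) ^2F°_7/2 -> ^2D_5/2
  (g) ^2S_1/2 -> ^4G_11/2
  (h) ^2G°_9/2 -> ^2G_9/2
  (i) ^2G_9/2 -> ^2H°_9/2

(a) forbidden (ΔL, ΔJ fail)
(b) forbidden (ΔS fails)
(c) allowed
(d) allowed
(e) forbidden (parity, ΔL, ΔJ fail)
(f) allowed
(g) forbidden (parity, ΔS, ΔL, ΔJ fail)
(h) allowed
(i) allowed
Total allowed: 5 of 9.

5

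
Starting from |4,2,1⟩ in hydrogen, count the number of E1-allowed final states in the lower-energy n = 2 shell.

2

E1 requires Δl = ±1, so l_f ∈ {1, 3}; with 0 ≤ l_f ≤ n_f−1 = 1, the allowed l_f values are {1}.
For l_f = 1: m_f ∈ {m_i−1, m_i, m_i+1} ∩ [−1, 1] = {0, 1} → 2 states.
Total: 2.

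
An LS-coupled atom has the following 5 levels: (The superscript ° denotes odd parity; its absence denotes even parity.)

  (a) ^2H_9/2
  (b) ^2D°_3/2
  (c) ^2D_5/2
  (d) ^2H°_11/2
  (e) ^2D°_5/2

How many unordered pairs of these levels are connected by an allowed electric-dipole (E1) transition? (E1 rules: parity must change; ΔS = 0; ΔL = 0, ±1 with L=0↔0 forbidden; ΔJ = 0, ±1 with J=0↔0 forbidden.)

3

(a)–(b): forbidden (ΔL, ΔJ).
(a)–(c): forbidden (parity, ΔL, ΔJ).
(a)–(d): allowed.
(a)–(e): forbidden (ΔL, ΔJ).
(b)–(c): allowed.
(b)–(d): forbidden (parity, ΔL, ΔJ).
(b)–(e): forbidden (parity).
(c)–(d): forbidden (ΔL, ΔJ).
(c)–(e): allowed.
(d)–(e): forbidden (parity, ΔL, ΔJ).
Allowed pairs: 3 of 10.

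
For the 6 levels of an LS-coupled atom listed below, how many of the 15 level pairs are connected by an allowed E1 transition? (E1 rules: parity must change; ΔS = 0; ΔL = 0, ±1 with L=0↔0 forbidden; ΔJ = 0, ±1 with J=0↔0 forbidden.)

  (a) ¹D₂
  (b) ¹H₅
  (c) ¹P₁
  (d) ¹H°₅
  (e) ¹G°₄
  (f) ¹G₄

(a)–(b): forbidden (parity, ΔL, ΔJ).
(a)–(c): forbidden (parity).
(a)–(d): forbidden (ΔL, ΔJ).
(a)–(e): forbidden (ΔL, ΔJ).
(a)–(f): forbidden (parity, ΔL, ΔJ).
(b)–(c): forbidden (parity, ΔL, ΔJ).
(b)–(d): allowed.
(b)–(e): allowed.
(b)–(f): forbidden (parity).
(c)–(d): forbidden (ΔL, ΔJ).
(c)–(e): forbidden (ΔL, ΔJ).
(c)–(f): forbidden (parity, ΔL, ΔJ).
(d)–(e): forbidden (parity).
(d)–(f): allowed.
(e)–(f): allowed.
Allowed pairs: 4 of 15.

4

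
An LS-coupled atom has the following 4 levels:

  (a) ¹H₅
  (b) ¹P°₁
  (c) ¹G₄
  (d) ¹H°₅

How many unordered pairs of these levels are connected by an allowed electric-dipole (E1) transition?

2

(a)–(b): forbidden (ΔL, ΔJ).
(a)–(c): forbidden (parity).
(a)–(d): allowed.
(b)–(c): forbidden (ΔL, ΔJ).
(b)–(d): forbidden (parity, ΔL, ΔJ).
(c)–(d): allowed.
Allowed pairs: 2 of 6.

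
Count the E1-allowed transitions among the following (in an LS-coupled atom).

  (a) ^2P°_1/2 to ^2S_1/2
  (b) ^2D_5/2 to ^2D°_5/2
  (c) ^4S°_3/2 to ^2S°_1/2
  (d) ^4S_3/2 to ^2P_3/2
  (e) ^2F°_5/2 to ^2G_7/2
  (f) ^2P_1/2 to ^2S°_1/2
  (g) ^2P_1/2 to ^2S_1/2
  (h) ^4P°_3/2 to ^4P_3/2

(a) allowed
(b) allowed
(c) forbidden (parity, ΔS, ΔL fail)
(d) forbidden (parity, ΔS fail)
(e) allowed
(f) allowed
(g) forbidden (parity fails)
(h) allowed
Total allowed: 5 of 8.

5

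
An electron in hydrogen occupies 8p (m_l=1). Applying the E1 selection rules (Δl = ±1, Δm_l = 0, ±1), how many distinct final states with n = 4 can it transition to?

E1 requires Δl = ±1, so l_f ∈ {0, 2}; with 0 ≤ l_f ≤ n_f−1 = 3, the allowed l_f values are {0, 2}.
For l_f = 0: m_f ∈ {m_i−1, m_i, m_i+1} ∩ [−0, 0] = {0} → 1 state.
For l_f = 2: m_f ∈ {m_i−1, m_i, m_i+1} ∩ [−2, 2] = {0, 1, 2} → 3 states.
Total: 4.

4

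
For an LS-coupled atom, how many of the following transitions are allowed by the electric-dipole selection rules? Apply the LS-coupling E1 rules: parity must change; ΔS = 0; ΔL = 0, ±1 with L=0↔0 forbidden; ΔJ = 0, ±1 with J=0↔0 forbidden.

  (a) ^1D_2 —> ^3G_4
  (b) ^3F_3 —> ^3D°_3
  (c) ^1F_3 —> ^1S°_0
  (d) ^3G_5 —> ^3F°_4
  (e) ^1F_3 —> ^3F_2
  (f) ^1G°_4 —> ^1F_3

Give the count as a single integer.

(a) forbidden (parity, ΔS, ΔL, ΔJ fail)
(b) allowed
(c) forbidden (ΔL, ΔJ fail)
(d) allowed
(e) forbidden (parity, ΔS fail)
(f) allowed
Total allowed: 3 of 6.

3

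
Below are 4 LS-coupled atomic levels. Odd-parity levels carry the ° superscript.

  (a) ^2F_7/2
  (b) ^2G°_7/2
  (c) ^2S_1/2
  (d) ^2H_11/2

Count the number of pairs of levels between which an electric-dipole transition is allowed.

(a)–(b): allowed.
(a)–(c): forbidden (parity, ΔL, ΔJ).
(a)–(d): forbidden (parity, ΔL, ΔJ).
(b)–(c): forbidden (ΔL, ΔJ).
(b)–(d): forbidden (ΔJ).
(c)–(d): forbidden (parity, ΔL, ΔJ).
Allowed pairs: 1 of 6.

1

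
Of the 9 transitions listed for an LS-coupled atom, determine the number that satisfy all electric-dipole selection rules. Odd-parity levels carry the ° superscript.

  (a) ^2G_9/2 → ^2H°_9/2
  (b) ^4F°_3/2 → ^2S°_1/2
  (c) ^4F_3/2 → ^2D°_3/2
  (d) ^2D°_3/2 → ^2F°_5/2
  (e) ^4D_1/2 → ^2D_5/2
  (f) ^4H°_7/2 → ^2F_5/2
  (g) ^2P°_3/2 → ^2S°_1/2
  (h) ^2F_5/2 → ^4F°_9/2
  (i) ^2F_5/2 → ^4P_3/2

(a) allowed
(b) forbidden (parity, ΔS, ΔL fail)
(c) forbidden (ΔS fails)
(d) forbidden (parity fails)
(e) forbidden (parity, ΔS, ΔJ fail)
(f) forbidden (ΔS, ΔL fail)
(g) forbidden (parity fails)
(h) forbidden (ΔS, ΔJ fail)
(i) forbidden (parity, ΔS, ΔL fail)
Total allowed: 1 of 9.

1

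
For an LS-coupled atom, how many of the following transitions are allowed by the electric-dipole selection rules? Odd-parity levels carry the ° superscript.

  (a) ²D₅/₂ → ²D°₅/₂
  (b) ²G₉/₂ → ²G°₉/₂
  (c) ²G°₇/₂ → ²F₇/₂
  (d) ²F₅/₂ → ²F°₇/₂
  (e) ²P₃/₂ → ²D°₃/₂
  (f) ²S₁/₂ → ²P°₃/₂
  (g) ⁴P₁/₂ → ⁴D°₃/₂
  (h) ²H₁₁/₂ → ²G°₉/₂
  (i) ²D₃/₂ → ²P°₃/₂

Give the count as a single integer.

(a) allowed
(b) allowed
(c) allowed
(d) allowed
(e) allowed
(f) allowed
(g) allowed
(h) allowed
(i) allowed
Total allowed: 9 of 9.

9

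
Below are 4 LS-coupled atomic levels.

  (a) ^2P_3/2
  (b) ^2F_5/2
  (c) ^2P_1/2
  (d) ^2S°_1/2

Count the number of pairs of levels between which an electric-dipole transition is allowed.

(a)–(b): forbidden (parity, ΔL).
(a)–(c): forbidden (parity).
(a)–(d): allowed.
(b)–(c): forbidden (parity, ΔL, ΔJ).
(b)–(d): forbidden (ΔL, ΔJ).
(c)–(d): allowed.
Allowed pairs: 2 of 6.

2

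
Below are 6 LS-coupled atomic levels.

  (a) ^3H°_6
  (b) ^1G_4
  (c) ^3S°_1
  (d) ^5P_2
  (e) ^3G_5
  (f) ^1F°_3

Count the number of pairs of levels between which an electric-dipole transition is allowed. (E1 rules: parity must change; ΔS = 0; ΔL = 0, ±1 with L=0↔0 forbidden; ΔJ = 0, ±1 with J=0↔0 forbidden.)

(a)–(b): forbidden (ΔS, ΔJ).
(a)–(c): forbidden (parity, ΔL, ΔJ).
(a)–(d): forbidden (ΔS, ΔL, ΔJ).
(a)–(e): allowed.
(a)–(f): forbidden (parity, ΔS, ΔL, ΔJ).
(b)–(c): forbidden (ΔS, ΔL, ΔJ).
(b)–(d): forbidden (parity, ΔS, ΔL, ΔJ).
(b)–(e): forbidden (parity, ΔS).
(b)–(f): allowed.
(c)–(d): forbidden (ΔS).
(c)–(e): forbidden (ΔL, ΔJ).
(c)–(f): forbidden (parity, ΔS, ΔL, ΔJ).
(d)–(e): forbidden (parity, ΔS, ΔL, ΔJ).
(d)–(f): forbidden (ΔS, ΔL).
(e)–(f): forbidden (ΔS, ΔJ).
Allowed pairs: 2 of 15.

2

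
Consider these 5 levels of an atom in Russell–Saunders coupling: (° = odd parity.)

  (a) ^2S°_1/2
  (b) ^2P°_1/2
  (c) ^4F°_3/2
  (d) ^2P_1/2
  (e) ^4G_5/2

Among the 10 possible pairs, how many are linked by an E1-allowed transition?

3

(a)–(b): forbidden (parity).
(a)–(c): forbidden (parity, ΔS, ΔL).
(a)–(d): allowed.
(a)–(e): forbidden (ΔS, ΔL, ΔJ).
(b)–(c): forbidden (parity, ΔS, ΔL).
(b)–(d): allowed.
(b)–(e): forbidden (ΔS, ΔL, ΔJ).
(c)–(d): forbidden (ΔS, ΔL).
(c)–(e): allowed.
(d)–(e): forbidden (parity, ΔS, ΔL, ΔJ).
Allowed pairs: 3 of 10.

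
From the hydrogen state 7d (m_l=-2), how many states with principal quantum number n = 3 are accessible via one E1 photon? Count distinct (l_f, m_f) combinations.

1

E1 requires Δl = ±1, so l_f ∈ {1, 3}; with 0 ≤ l_f ≤ n_f−1 = 2, the allowed l_f values are {1}.
For l_f = 1: m_f ∈ {m_i−1, m_i, m_i+1} ∩ [−1, 1] = {-1} → 1 state.
Total: 1.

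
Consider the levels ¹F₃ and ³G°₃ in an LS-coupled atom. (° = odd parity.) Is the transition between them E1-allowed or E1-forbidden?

forbidden

Reading off the term symbols: S 0→1, L 3→4, J 3→3, parity even→odd.
Parity must change: even → odd — satisfied.
ΔS = 0: S: 0 → 1 — violated.
ΔL = 0, ±1 (not L=0↔0): L: 3 → 4, ΔL = +1 — satisfied.
ΔJ = 0, ±1 (not J=0↔0): J: 3 → 3, ΔJ = +0 — satisfied.
Rule(s) violated: ΔS.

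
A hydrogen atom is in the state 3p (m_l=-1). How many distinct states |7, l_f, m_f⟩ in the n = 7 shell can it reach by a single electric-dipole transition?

4

E1 requires Δl = ±1, so l_f ∈ {0, 2}; with 0 ≤ l_f ≤ n_f−1 = 6, the allowed l_f values are {0, 2}.
For l_f = 0: m_f ∈ {m_i−1, m_i, m_i+1} ∩ [−0, 0] = {0} → 1 state.
For l_f = 2: m_f ∈ {m_i−1, m_i, m_i+1} ∩ [−2, 2] = {-2, -1, 0} → 3 states.
Total: 4.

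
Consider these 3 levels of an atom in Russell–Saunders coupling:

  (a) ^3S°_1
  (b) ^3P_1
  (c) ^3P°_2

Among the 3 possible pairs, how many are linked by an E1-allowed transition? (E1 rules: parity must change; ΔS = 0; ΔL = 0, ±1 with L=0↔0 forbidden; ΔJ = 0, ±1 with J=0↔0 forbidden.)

2

(a)–(b): allowed.
(a)–(c): forbidden (parity).
(b)–(c): allowed.
Allowed pairs: 2 of 3.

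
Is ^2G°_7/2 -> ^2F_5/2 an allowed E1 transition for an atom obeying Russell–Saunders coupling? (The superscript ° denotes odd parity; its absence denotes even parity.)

Reading off the term symbols: S 1/2→1/2, L 4→3, J 7/2→5/2, parity odd→even.
ΔS = 0: S: 1/2 → 1/2 — satisfied.
ΔL = 0, ±1 (not L=0↔0): L: 4 → 3, ΔL = -1 — satisfied.
ΔJ = 0, ±1 (not J=0↔0): J: 7/2 → 5/2, ΔJ = -1 — satisfied.
Parity must change: odd → even — satisfied.
All four E1 rules are satisfied.

allowed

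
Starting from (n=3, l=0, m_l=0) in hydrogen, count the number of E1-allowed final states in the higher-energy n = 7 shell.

3

E1 requires Δl = ±1, so l_f ∈ {-1, 1}; with 0 ≤ l_f ≤ n_f−1 = 6, the allowed l_f values are {1}.
For l_f = 1: m_f ∈ {m_i−1, m_i, m_i+1} ∩ [−1, 1] = {-1, 0, 1} → 3 states.
Total: 3.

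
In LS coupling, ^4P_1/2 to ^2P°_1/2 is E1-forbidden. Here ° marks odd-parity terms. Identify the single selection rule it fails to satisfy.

Reading off the term symbols: S 3/2→1/2, L 1→1, J 1/2→1/2, parity even→odd.
Parity must change: even → odd — ok.
ΔS = 0: S: 3/2 → 1/2 — fails.
ΔL = 0, ±1 (not L=0↔0): L: 1 → 1, ΔL = +0 — ok.
ΔJ = 0, ±1 (not J=0↔0): J: 1/2 → 1/2, ΔJ = +0 — ok.

the ΔS = 0 rule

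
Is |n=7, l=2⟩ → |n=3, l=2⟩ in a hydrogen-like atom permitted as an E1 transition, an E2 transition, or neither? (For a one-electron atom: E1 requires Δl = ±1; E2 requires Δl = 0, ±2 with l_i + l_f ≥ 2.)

Δl = 2 − 2 = +0; l_i + l_f = 4.
E1 (Δl = ±1): not satisfied.
E2 (Δl = 0,±2, l_i+l_f ≥ 2): satisfied.

E2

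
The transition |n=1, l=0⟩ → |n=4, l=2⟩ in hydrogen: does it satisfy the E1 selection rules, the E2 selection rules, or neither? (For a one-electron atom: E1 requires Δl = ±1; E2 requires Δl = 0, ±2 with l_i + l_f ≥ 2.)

Δl = 2 − 0 = +2; l_i + l_f = 2.
E1 (Δl = ±1): not satisfied.
E2 (Δl = 0,±2, l_i+l_f ≥ 2): satisfied.

E2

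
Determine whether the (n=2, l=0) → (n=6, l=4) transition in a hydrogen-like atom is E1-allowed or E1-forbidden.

Δl = 4 − 0 = +4; the E1 rule Δl = ±1 is fails.
The transition is electric-dipole forbidden.

forbidden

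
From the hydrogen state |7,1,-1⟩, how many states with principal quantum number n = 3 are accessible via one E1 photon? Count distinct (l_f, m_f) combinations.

E1 requires Δl = ±1, so l_f ∈ {0, 2}; with 0 ≤ l_f ≤ n_f−1 = 2, the allowed l_f values are {0, 2}.
For l_f = 0: m_f ∈ {m_i−1, m_i, m_i+1} ∩ [−0, 0] = {0} → 1 state.
For l_f = 2: m_f ∈ {m_i−1, m_i, m_i+1} ∩ [−2, 2] = {-2, -1, 0} → 3 states.
Total: 4.

4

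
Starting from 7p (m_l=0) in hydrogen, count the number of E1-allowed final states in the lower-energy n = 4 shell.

E1 requires Δl = ±1, so l_f ∈ {0, 2}; with 0 ≤ l_f ≤ n_f−1 = 3, the allowed l_f values are {0, 2}.
For l_f = 0: m_f ∈ {m_i−1, m_i, m_i+1} ∩ [−0, 0] = {0} → 1 state.
For l_f = 2: m_f ∈ {m_i−1, m_i, m_i+1} ∩ [−2, 2] = {-1, 0, 1} → 3 states.
Total: 4.

4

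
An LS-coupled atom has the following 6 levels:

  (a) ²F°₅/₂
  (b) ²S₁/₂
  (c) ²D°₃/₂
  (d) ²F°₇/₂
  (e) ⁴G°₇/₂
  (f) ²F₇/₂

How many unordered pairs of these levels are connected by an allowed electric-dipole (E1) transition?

(a)–(b): forbidden (ΔL, ΔJ).
(a)–(c): forbidden (parity).
(a)–(d): forbidden (parity).
(a)–(e): forbidden (parity, ΔS).
(a)–(f): allowed.
(b)–(c): forbidden (ΔL).
(b)–(d): forbidden (ΔL, ΔJ).
(b)–(e): forbidden (ΔS, ΔL, ΔJ).
(b)–(f): forbidden (parity, ΔL, ΔJ).
(c)–(d): forbidden (parity, ΔJ).
(c)–(e): forbidden (parity, ΔS, ΔL, ΔJ).
(c)–(f): forbidden (ΔJ).
(d)–(e): forbidden (parity, ΔS).
(d)–(f): allowed.
(e)–(f): forbidden (ΔS).
Allowed pairs: 2 of 15.

2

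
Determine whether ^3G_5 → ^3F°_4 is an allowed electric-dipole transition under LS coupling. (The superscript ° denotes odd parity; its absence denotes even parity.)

Initial level: S=1, L=4, J=5, parity even. Final level: S=1, L=3, J=4, parity odd.
Parity must change: even → odd — passes.
ΔS = 0: S: 1 → 1 — passes.
ΔL = 0, ±1 (not L=0↔0): L: 4 → 3, ΔL = -1 — passes.
ΔJ = 0, ±1 (not J=0↔0): J: 5 → 4, ΔJ = -1 — passes.
All four E1 rules are satisfied.

allowed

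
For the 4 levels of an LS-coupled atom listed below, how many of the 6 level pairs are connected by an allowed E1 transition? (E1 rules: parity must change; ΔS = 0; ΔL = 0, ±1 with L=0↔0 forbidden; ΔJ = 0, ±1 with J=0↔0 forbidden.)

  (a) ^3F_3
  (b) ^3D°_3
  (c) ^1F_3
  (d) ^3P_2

(a)–(b): allowed.
(a)–(c): forbidden (parity, ΔS).
(a)–(d): forbidden (parity, ΔL).
(b)–(c): forbidden (ΔS).
(b)–(d): allowed.
(c)–(d): forbidden (parity, ΔS, ΔL).
Allowed pairs: 2 of 6.

2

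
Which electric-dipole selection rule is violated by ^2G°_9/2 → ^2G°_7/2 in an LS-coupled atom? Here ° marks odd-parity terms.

parity

Initial level: S=1/2, L=4, J=9/2, parity odd. Final level: S=1/2, L=4, J=7/2, parity odd.
Parity must change: odd → odd — ✗.
ΔS = 0: S: 1/2 → 1/2 — ✓.
ΔL = 0, ±1 (not L=0↔0): L: 4 → 4, ΔL = +0 — ✓.
ΔJ = 0, ±1 (not J=0↔0): J: 9/2 → 7/2, ΔJ = -1 — ✓.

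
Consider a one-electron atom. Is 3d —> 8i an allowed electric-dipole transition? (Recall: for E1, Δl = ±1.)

forbidden

Initial l = 2, final l = 6, so Δl = +4. E1 requires Δl = ±1: fails.
The transition is electric-dipole forbidden.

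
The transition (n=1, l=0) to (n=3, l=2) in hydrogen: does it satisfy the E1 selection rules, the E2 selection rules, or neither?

Δl = 2 − 0 = +2; l_i + l_f = 2.
E1 (Δl = ±1): not satisfied.
E2 (Δl = 0,±2, l_i+l_f ≥ 2): satisfied.

E2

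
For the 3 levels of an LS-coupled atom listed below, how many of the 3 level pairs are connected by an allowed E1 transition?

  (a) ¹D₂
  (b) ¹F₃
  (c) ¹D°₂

(a)–(b): forbidden (parity).
(a)–(c): allowed.
(b)–(c): allowed.
Allowed pairs: 2 of 3.

2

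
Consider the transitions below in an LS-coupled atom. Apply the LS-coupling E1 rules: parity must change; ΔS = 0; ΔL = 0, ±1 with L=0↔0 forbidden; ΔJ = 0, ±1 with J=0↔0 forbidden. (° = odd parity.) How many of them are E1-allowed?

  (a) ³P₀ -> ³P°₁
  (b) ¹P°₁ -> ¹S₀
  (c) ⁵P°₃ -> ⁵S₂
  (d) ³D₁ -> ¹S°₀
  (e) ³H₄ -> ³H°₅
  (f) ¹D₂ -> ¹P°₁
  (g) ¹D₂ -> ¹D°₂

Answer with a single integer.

(a) allowed
(b) allowed
(c) allowed
(d) forbidden (ΔS, ΔL fail)
(e) allowed
(f) allowed
(g) allowed
Total allowed: 6 of 7.

6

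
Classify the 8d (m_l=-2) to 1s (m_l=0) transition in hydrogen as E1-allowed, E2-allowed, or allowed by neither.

Δl = 0 − 2 = -2; l_i + l_f = 2.
Δm_l = +2.
E1 (Δl = ±1, |Δm_l| ≤ 1): not satisfied.
E2 (Δl = 0,±2, l_i+l_f ≥ 2, |Δm_l| ≤ 2): satisfied.

E2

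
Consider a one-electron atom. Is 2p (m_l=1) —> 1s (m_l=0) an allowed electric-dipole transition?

Initial l = 1, final l = 0, so Δl = -1. E1 requires Δl = ±1: satisfied.
Δm_l = 0 − (1) = -1. E1 requires Δm_l = 0, ±1: satisfied.
All E1 selection rules are satisfied.

allowed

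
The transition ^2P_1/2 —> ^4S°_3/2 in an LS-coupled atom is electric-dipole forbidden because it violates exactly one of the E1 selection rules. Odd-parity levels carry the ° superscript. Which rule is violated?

Reading off the term symbols: S 1/2→3/2, L 1→0, J 1/2→3/2, parity even→odd.
Parity must change: even → odd — satisfied.
ΔS = 0: S: 1/2 → 3/2 — violated.
ΔL = 0, ±1 (not L=0↔0): L: 1 → 0, ΔL = -1 — satisfied.
ΔJ = 0, ±1 (not J=0↔0): J: 1/2 → 3/2, ΔJ = +1 — satisfied.

the ΔS = 0 rule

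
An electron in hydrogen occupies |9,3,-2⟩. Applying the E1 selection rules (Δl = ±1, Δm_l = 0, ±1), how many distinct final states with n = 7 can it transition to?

E1 requires Δl = ±1, so l_f ∈ {2, 4}; with 0 ≤ l_f ≤ n_f−1 = 6, the allowed l_f values are {2, 4}.
For l_f = 2: m_f ∈ {m_i−1, m_i, m_i+1} ∩ [−2, 2] = {-2, -1} → 2 states.
For l_f = 4: m_f ∈ {m_i−1, m_i, m_i+1} ∩ [−4, 4] = {-3, -2, -1} → 3 states.
Total: 5.

5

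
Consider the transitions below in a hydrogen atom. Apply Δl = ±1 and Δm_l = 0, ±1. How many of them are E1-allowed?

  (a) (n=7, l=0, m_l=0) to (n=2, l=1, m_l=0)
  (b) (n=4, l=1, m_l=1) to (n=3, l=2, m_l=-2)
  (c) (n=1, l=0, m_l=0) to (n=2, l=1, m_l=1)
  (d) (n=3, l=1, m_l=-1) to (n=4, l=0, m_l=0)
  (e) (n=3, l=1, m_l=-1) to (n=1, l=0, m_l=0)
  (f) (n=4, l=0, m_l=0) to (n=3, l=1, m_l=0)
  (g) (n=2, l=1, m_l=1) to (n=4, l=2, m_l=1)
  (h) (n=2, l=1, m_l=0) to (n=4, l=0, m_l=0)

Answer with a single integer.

7

(a) allowed
(b) forbidden — Δm_l = -3 (E1 requires Δm_l = 0, ±1)
(c) allowed
(d) allowed
(e) allowed
(f) allowed
(g) allowed
(h) allowed
Total allowed: 7 of 8.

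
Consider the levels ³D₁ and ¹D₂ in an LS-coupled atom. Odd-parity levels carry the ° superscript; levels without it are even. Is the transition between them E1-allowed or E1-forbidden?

forbidden

Parity must change: even → even — fails.
ΔJ = 0, ±1 (not J=0↔0): J: 1 → 2, ΔJ = +1 — passes.
ΔS = 0: S: 1 → 0 — fails.
ΔL = 0, ±1 (not L=0↔0): L: 2 → 2, ΔL = +0 — passes.
Rule(s) violated: parity, ΔS.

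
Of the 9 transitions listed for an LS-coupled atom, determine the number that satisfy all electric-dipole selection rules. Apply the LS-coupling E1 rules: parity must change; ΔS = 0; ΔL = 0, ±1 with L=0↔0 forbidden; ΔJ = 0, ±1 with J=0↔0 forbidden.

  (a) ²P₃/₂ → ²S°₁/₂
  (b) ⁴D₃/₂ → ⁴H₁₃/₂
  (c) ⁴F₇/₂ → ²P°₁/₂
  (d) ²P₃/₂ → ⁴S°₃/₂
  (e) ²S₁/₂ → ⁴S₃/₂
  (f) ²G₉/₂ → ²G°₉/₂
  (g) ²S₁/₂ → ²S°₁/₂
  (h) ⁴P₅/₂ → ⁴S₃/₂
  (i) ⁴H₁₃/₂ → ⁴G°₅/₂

(a) allowed
(b) forbidden (parity, ΔL, ΔJ fail)
(c) forbidden (ΔS, ΔL, ΔJ fail)
(d) forbidden (ΔS fails)
(e) forbidden (parity, ΔS, ΔL fail)
(f) allowed
(g) forbidden (ΔL fails)
(h) forbidden (parity fails)
(i) forbidden (ΔJ fails)
Total allowed: 2 of 9.

2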